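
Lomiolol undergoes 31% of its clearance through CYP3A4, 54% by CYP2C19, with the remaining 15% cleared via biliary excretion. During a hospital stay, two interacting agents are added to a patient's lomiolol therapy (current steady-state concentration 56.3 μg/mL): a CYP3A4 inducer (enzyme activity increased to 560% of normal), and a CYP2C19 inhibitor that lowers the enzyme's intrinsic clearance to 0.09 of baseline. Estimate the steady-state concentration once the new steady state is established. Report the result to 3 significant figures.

29.1 μg/mL

CYP3A4: 0.31 × 5.6 = 1.736
CYP2C19: 0.54 × 0.09 = 0.0486
Other: 0.15 (unchanged)
CL_new/CL_old = 1.736 + 0.0486 + 0.15 = 1.9346.
New steady-state concentration = 56.3 / 1.9346 = 29.1 μg/mL (concentration scales inversely with clearance).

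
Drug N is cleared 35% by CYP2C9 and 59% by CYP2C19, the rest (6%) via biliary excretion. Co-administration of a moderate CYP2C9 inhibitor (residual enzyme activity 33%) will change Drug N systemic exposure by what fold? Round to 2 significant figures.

The CYP2C9 pathway (35% of clearance) is reduced to 0.33× activity: 0.35 × 0.33 = 0.1155.
CYP2C19 (59%) and the residual 6% are unaffected.
Relative clearance = 0.1155 + 0.59 + 0.06 = 0.7655.
Systemic exposure is inversely proportional to clearance, so the fold-change is 1 / 0.7655 = 1.3.

1.3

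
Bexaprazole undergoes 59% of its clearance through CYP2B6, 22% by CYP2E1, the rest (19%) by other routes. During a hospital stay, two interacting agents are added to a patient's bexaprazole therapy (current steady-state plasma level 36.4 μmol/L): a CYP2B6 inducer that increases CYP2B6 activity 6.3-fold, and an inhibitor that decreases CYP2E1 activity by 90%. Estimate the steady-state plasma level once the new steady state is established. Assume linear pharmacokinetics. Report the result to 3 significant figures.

The CYP2B6 pathway (59% of clearance) is boosted to 6.3× activity: 0.59 × 6.3 = 3.717.
The CYP2E1 pathway (22% of clearance) falls to 0.1× activity: 0.22 × 0.1 = 0.022.
The remaining 19% of clearance is unaffected.
Relative clearance = 3.717 + 0.022 + 0.19 = 3.929.
New steady-state plasma level = 36.4 / 3.929 = 9.26 μmol/L (concentration scales inversely with clearance).

9.26 μmol/L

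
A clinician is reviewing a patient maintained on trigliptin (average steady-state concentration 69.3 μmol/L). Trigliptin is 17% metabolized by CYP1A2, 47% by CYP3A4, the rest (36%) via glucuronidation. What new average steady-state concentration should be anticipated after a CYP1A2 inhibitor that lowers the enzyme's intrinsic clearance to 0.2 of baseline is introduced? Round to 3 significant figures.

CYP1A2: 0.17 × 0.2 = 0.034
CYP3A4: 0.47 (unchanged)
Other: 0.36 (unchanged)
Relative clearance = 0.034 + 0.47 + 0.36 = 0.864.
Average steady-state concentration ∝ 1/CL, so new value = 69.3 / 0.864 = 80.2 μmol/L.

80.2 μmol/L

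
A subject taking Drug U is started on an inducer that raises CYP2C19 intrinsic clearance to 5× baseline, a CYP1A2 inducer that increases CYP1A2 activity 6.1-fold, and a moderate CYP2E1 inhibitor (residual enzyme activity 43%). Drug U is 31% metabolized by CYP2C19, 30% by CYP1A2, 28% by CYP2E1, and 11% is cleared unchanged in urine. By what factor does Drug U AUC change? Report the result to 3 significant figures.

CYP2C19: 0.31 × 5 = 1.55
CYP1A2: 0.3 × 6.1 = 1.83
CYP2E1: 0.28 × 0.43 = 0.1204
Other: 0.11 (unchanged)
CL_new/CL_old = 1.55 + 1.83 + 0.1204 + 0.11 = 3.6104.
Net AUC ratio = 1 / 3.6104 = 0.277.

0.277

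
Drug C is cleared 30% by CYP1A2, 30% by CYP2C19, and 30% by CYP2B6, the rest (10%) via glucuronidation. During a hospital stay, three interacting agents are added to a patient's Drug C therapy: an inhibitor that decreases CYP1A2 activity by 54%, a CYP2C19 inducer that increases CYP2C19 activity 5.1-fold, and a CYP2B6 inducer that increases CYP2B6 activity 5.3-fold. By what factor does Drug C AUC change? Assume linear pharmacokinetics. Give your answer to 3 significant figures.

The CYP1A2 pathway (30% of clearance) is reduced to 0.46× activity: 0.3 × 0.46 = 0.138.
The CYP2C19 pathway (30% of clearance) rises to 5.1× activity: 0.3 × 5.1 = 1.53.
The CYP2B6 pathway (30% of clearance) is boosted to 5.3× activity: 0.3 × 5.3 = 1.59.
The remaining 10% of clearance is unaffected.
New clearance relative to baseline: 0.138 + 1.53 + 1.59 + 0.1 = 3.358.
Because AUC varies inversely with clearance, the combined effect is 1 / 3.358 = 0.298.

0.298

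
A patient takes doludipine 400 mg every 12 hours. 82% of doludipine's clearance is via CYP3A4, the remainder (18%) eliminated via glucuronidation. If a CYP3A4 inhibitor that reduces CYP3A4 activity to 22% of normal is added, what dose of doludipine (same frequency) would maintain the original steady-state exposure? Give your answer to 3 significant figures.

CYP3A4: 0.82 × 0.22 = 0.1804
Other: 0.18 (unchanged)
New clearance relative to baseline: 0.1804 + 0.18 = 0.3604.
Exposure is unchanged when dose changes in proportion to clearance. New dose = 400 mg × 0.3604 = 144 mg.

144 mg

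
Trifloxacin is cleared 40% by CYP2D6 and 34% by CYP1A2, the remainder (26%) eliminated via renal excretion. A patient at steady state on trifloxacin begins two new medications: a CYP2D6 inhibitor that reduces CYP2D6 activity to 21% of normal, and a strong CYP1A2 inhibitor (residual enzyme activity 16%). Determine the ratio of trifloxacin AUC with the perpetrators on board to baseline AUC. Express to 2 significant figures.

The CYP2D6 pathway (40% of clearance) drops to 0.21× activity: 0.4 × 0.21 = 0.084.
The CYP1A2 pathway (34% of clearance) drops to 0.16× activity: 0.34 × 0.16 = 0.0544.
Non-CYP routes (26%) are unchanged.
Relative clearance = 0.084 + 0.0544 + 0.26 = 0.3984.
AUC ∝ 1/CL: fold-change = 1 / 0.3984 = 2.5.

2.5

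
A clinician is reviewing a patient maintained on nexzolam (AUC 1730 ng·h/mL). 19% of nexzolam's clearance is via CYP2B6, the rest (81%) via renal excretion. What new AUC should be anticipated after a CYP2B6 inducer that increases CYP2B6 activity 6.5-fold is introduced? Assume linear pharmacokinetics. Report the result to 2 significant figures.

The CYP2B6 pathway (19% of clearance) rises to 6.5× activity: 0.19 × 6.5 = 1.235.
The remaining 81% of clearance is unaffected.
New clearance relative to baseline: 1.235 + 0.81 = 2.045.
With dosing unchanged, AUC scales as 1/CL: 1730 / 2.045 = 8.5 × 10² ng·h/mL.

8.5 × 10² ng·h/mL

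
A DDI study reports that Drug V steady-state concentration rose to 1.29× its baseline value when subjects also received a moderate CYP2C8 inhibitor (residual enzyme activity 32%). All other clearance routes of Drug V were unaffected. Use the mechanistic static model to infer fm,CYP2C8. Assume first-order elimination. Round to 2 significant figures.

CL'/CL = 1 / 1.29 = 0.7752
0.32·fm + (1 − fm) = 0.7752
fm = (0.7752 − 1) / (0.32 − 1) = 0.33

0.33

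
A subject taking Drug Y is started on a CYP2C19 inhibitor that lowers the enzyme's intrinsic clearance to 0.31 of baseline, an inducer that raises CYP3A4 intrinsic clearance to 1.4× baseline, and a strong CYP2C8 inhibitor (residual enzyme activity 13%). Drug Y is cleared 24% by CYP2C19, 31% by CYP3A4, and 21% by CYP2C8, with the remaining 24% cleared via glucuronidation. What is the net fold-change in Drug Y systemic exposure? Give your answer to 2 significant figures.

CYP2C19: 0.24 × 0.31 = 0.0744
CYP3A4: 0.31 × 1.4 = 0.434
CYP2C8: 0.21 × 0.13 = 0.0273
Other: 0.24 (unchanged)
New clearance relative to baseline: 0.0744 + 0.434 + 0.0273 + 0.24 = 0.7757.
Because systemic exposure varies inversely with clearance, the combined effect is 1 / 0.7757 = 1.3.

1.3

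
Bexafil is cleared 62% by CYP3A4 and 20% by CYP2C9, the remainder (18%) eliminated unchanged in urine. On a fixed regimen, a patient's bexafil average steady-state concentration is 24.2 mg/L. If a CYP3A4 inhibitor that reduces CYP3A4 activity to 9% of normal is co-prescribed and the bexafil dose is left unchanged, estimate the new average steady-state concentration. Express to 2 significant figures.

56 mg/L

CYP3A4: 0.62 × 0.09 = 0.0558
CYP2C9: 0.2 (unchanged)
Other: 0.18 (unchanged)
Relative clearance = 0.0558 + 0.2 + 0.18 = 0.4358.
New average steady-state concentration = baseline ÷ relative clearance = 24.2 / 0.4358 = 56 mg/L.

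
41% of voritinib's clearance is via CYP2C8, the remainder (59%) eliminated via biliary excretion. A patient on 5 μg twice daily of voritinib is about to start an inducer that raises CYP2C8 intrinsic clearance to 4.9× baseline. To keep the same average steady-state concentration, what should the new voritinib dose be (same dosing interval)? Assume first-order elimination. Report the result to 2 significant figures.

13 μg

The CYP2C8 pathway (41% of clearance) is boosted to 4.9× activity: 0.41 × 4.9 = 2.009.
Non-CYP routes (59%) are unchanged.
CL_new/CL_old = 2.009 + 0.59 = 2.599.
Css,avg = (dose rate)/CL, so holding Css fixed requires dose ∝ CL: 5 × 2.599 = 13 μg.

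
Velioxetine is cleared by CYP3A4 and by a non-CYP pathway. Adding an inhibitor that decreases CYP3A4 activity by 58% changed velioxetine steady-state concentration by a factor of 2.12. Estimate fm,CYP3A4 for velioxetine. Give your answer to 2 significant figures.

0.91

CL'/CL = 1 / 2.12 = 0.4717
0.42·fm + (1 − fm) = 0.4717
fm = (0.4717 − 1) / (0.42 − 1) = 0.91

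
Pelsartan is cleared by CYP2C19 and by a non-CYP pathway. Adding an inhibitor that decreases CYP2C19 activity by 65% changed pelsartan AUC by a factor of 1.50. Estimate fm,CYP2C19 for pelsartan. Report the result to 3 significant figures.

Call the CYP2C19 fraction fm. After the interaction, CL_new/CL_old = fm × 0.35 + (1 − fm).
AUC ratio = 1 / (new CL fraction), so new CL fraction = 1 / 1.50 = 0.6667.
fm × 0.35 + 1 − fm = 0.6667  ⇒  fm × (0.35 − 1) = −0.3333  ⇒  fm = 0.513.

0.513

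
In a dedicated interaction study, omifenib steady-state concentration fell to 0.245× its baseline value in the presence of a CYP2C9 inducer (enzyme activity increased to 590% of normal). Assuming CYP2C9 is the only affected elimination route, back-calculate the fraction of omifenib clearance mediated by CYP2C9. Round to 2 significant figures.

0.63

Let fm be the CYP2C9 fraction. New clearance relative to baseline = fm × 5.9 + (1 − fm).
Steady-state concentration ratio = 1 / (new CL fraction), so new CL fraction = 1 / 0.245 = 4.082.
fm × 5.9 + 1 − fm = 4.082  ⇒  fm × (5.9 − 1) = 3.082  ⇒  fm = 0.63.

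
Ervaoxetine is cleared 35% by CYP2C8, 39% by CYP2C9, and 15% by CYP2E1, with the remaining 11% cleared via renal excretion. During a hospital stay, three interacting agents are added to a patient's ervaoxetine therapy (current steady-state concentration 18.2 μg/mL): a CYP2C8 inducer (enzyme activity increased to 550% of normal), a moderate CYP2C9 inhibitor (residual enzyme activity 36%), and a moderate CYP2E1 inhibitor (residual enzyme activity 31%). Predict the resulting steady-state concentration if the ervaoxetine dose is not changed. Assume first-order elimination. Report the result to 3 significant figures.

8.19 μg/mL

The CYP2C8 pathway (35% of clearance) increases to 5.5× activity: 0.35 × 5.5 = 1.925.
The CYP2C9 pathway (39% of clearance) falls to 0.36× activity: 0.39 × 0.36 = 0.1404.
The CYP2E1 pathway (15% of clearance) falls to 0.31× activity: 0.15 × 0.31 = 0.0465.
Non-CYP routes (11%) are unchanged.
Relative clearance = 1.925 + 0.1404 + 0.0465 + 0.11 = 2.2219.
New steady-state concentration = 18.2 / 2.2219 = 8.19 μg/mL (concentration scales inversely with clearance).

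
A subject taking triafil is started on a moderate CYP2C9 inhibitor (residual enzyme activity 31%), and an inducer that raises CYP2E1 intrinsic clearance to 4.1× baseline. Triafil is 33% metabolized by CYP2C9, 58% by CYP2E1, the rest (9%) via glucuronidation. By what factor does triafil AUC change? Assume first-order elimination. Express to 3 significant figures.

0.389

The CYP2C9 pathway (33% of clearance) drops to 0.31× activity: 0.33 × 0.31 = 0.1023.
The CYP2E1 pathway (58% of clearance) is boosted to 4.1× activity: 0.58 × 4.1 = 2.378.
The remaining 9% of clearance is unaffected.
Relative clearance = 0.1023 + 2.378 + 0.09 = 2.5703.
AUC ∝ 1/CL: fold-change = 1 / 2.5703 = 0.389.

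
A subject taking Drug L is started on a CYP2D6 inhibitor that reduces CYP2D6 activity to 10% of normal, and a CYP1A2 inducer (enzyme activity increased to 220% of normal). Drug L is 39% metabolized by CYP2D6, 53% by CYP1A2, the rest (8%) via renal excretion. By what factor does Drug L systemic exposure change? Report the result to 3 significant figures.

The CYP2D6 pathway (39% of clearance) drops to 0.1× activity: 0.39 × 0.1 = 0.039.
The CYP1A2 pathway (53% of clearance) rises to 2.2× activity: 0.53 × 2.2 = 1.166.
The remaining 8% of clearance is unaffected.
Relative clearance = 0.039 + 1.166 + 0.08 = 1.285.
Because systemic exposure varies inversely with clearance, the combined effect is 1 / 1.285 = 0.778.

0.778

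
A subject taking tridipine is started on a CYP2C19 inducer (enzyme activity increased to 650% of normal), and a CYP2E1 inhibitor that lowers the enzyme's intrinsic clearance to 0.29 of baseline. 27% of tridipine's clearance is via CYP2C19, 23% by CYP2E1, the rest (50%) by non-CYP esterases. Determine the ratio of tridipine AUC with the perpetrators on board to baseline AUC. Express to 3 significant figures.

The CYP2C19 pathway (27% of clearance) increases to 6.5× activity: 0.27 × 6.5 = 1.755.
The CYP2E1 pathway (23% of clearance) falls to 0.29× activity: 0.23 × 0.29 = 0.0667.
Non-CYP routes (50%) are unchanged.
Relative clearance = 1.755 + 0.0667 + 0.5 = 2.3217.
AUC ∝ 1/CL: fold-change = 1 / 2.3217 = 0.431.

0.431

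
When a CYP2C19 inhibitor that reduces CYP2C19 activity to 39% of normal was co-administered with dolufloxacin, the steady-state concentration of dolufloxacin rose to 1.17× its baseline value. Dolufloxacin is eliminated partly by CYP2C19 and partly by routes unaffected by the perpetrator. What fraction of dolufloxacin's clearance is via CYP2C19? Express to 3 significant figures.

0.238

Let x = fm,CYP2C19. Because steady-state concentration ∝ 1/CL, relative clearance fell to 1/1.17 = 0.8547.
Only the CYP2C19 route changed, so 0.8547 = x·0.39 + (1 − x), giving x = 0.238.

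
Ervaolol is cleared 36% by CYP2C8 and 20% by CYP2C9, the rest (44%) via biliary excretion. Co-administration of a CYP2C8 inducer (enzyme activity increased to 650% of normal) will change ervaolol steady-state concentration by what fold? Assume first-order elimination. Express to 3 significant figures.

CYP2C8: 0.36 × 6.5 = 2.34
CYP2C9: 0.2 (unchanged)
Other: 0.44 (unchanged)
CL_new/CL_old = 2.34 + 0.2 + 0.44 = 2.98.
Steady-state concentration is inversely proportional to clearance, so the fold-change is 1 / 2.98 = 0.336.

0.336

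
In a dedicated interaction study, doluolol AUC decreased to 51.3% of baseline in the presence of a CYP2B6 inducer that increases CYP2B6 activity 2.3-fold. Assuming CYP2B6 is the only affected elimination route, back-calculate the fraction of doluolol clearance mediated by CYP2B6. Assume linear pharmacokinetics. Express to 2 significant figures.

CL'/CL = 1 / 0.513 = 1.949
2.3·fm + (1 − fm) = 1.949
fm = (1.949 − 1) / (2.3 − 1) = 0.73

0.73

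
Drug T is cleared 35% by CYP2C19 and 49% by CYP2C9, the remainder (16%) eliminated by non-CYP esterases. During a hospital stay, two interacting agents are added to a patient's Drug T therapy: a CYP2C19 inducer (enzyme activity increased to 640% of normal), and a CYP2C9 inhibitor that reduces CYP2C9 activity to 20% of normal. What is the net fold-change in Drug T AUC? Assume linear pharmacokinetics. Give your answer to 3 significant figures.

The CYP2C19 pathway (35% of clearance) increases to 6.4× activity: 0.35 × 6.4 = 2.24.
The CYP2C9 pathway (49% of clearance) falls to 0.2× activity: 0.49 × 0.2 = 0.098.
Non-CYP routes (16%) are unchanged.
New clearance relative to baseline: 2.24 + 0.098 + 0.16 = 2.498.
Because AUC varies inversely with clearance, the combined effect is 1 / 2.498 = 0.400.

0.400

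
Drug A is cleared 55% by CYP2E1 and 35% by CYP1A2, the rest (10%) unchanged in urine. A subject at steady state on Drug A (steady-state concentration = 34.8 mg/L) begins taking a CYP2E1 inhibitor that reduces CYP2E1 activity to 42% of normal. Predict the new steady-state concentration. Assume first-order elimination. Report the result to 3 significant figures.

The CYP2E1 pathway (55% of clearance) drops to 0.42× activity: 0.55 × 0.42 = 0.231.
CYP1A2 (35%) and the residual 10% are unaffected.
Relative clearance = 0.231 + 0.35 + 0.1 = 0.681.
Steady-state concentration ∝ 1/CL, so new value = 34.8 / 0.681 = 51.1 mg/L.

51.1 mg/L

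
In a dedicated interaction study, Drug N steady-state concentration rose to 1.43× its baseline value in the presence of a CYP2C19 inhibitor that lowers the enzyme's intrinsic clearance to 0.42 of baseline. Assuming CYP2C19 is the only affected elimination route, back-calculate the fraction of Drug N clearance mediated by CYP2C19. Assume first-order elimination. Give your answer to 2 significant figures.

Write x for the fraction cleared via CYP2C19. The observed steady-state concentration change means clearance fell to 1/1.43 = 0.6993 of baseline.
Only the CYP2C19 route changed, so 0.6993 = x·0.42 + (1 − x), giving x = 0.52.

0.52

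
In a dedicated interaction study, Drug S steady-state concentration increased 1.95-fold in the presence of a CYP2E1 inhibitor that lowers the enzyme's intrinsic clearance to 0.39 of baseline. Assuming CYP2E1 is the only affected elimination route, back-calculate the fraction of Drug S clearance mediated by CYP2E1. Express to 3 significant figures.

0.799

Let fm be the CYP2E1 fraction. New clearance relative to baseline = fm × 0.39 + (1 − fm).
Steady-state concentration ratio = 1 / (new CL fraction), so new CL fraction = 1 / 1.95 = 0.5128.
fm × 0.39 + 1 − fm = 0.5128  ⇒  fm × (0.39 − 1) = −0.4872  ⇒  fm = 0.799.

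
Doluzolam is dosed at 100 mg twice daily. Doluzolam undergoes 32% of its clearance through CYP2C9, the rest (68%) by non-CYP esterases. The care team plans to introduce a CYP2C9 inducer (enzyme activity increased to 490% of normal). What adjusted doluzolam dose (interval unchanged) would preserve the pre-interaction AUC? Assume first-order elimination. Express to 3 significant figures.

225 mg

The CYP2C9 pathway (32% of clearance) rises to 4.9× activity: 0.32 × 4.9 = 1.568.
Non-CYP routes (68%) are unchanged.
Relative clearance = 1.568 + 0.68 = 2.248.
Exposure is unchanged when dose changes in proportion to clearance. New dose = 100 mg × 2.248 = 225 mg.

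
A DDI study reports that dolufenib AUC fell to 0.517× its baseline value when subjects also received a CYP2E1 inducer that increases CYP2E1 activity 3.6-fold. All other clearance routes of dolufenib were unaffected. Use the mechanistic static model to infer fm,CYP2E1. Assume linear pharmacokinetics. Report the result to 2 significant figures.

0.36

Write x for the fraction cleared via CYP2E1. The observed AUC change means clearance rose to 1/0.517 = 1.934 of baseline.
Only the CYP2E1 route changed, so 1.934 = x·3.6 + (1 − x), giving x = 0.36.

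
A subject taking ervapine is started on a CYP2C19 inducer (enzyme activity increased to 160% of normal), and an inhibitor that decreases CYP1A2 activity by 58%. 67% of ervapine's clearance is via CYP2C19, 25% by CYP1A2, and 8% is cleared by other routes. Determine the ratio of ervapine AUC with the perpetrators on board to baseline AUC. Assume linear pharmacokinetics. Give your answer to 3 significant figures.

0.796

The CYP2C19 pathway (67% of clearance) increases to 1.6× activity: 0.67 × 1.6 = 1.072.
The CYP1A2 pathway (25% of clearance) is reduced to 0.42× activity: 0.25 × 0.42 = 0.105.
The remaining 8% of clearance is unaffected.
Relative clearance = 1.072 + 0.105 + 0.08 = 1.257.
Because AUC varies inversely with clearance, the combined effect is 1 / 1.257 = 0.796.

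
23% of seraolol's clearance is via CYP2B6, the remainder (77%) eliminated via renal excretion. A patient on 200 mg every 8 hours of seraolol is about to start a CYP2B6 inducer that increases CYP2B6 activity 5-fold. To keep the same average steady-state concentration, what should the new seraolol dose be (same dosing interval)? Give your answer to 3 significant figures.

384 mg

The CYP2B6 pathway (23% of clearance) is boosted to 5× activity: 0.23 × 5 = 1.15.
The remaining 77% of clearance is unaffected.
CL_new/CL_old = 1.15 + 0.77 = 1.92.
To maintain the same steady-state level, dose must scale with clearance: new dose = 200 × 1.92 = 384 mg.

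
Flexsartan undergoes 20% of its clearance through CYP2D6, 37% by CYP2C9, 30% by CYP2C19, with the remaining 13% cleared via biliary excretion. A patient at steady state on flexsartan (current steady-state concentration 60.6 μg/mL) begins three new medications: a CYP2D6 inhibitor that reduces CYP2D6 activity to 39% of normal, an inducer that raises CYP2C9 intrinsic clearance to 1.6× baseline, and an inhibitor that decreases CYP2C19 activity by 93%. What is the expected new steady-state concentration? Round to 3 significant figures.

73.8 μg/mL

The CYP2D6 pathway (20% of clearance) drops to 0.39× activity: 0.2 × 0.39 = 0.078.
The CYP2C9 pathway (37% of clearance) increases to 1.6× activity: 0.37 × 1.6 = 0.592.
The CYP2C19 pathway (30% of clearance) drops to 0.07× activity: 0.3 × 0.07 = 0.021.
The remaining 13% of clearance is unaffected.
New clearance relative to baseline: 0.078 + 0.592 + 0.021 + 0.13 = 0.821.
Steady-state concentration ∝ 1/CL: new value = 60.6 / 0.821 = 73.8 μg/mL.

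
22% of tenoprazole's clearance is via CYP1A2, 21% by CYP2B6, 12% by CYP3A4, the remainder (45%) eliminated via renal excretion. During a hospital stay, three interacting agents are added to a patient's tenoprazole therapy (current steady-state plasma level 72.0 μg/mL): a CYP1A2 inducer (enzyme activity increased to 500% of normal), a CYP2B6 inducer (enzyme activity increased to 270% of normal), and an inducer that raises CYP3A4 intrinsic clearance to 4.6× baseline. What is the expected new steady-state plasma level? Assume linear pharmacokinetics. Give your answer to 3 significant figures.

27.0 μg/mL

CYP1A2: 0.22 × 5 = 1.1
CYP2B6: 0.21 × 2.7 = 0.567
CYP3A4: 0.12 × 4.6 = 0.552
Other: 0.45 (unchanged)
New clearance relative to baseline: 1.1 + 0.567 + 0.552 + 0.45 = 2.669.
Dividing the baseline by the relative clearance: 72.0 / 2.669 = 27.0 μg/mL.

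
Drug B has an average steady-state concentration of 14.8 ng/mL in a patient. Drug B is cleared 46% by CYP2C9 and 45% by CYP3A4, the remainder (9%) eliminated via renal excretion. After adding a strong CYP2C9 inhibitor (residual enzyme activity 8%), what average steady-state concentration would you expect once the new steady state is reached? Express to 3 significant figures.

25.7 ng/mL

CYP2C9: 0.46 × 0.08 = 0.0368
CYP3A4: 0.45 (unchanged)
Other: 0.09 (unchanged)
New clearance relative to baseline: 0.0368 + 0.45 + 0.09 = 0.5768.
New average steady-state concentration = baseline ÷ relative clearance = 14.8 / 0.5768 = 25.7 ng/mL.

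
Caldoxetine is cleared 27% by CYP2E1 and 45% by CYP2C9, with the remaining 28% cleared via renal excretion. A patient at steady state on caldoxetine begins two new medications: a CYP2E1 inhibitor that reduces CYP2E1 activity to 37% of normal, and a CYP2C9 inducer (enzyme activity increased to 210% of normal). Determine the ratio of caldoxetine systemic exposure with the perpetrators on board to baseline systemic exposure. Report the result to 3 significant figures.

The CYP2E1 pathway (27% of clearance) is reduced to 0.37× activity: 0.27 × 0.37 = 0.0999.
The CYP2C9 pathway (45% of clearance) increases to 2.1× activity: 0.45 × 2.1 = 0.945.
The remaining 28% of clearance is unaffected.
New clearance relative to baseline: 0.0999 + 0.945 + 0.28 = 1.3249.
Net systemic exposure ratio = 1 / 1.3249 = 0.755.

0.755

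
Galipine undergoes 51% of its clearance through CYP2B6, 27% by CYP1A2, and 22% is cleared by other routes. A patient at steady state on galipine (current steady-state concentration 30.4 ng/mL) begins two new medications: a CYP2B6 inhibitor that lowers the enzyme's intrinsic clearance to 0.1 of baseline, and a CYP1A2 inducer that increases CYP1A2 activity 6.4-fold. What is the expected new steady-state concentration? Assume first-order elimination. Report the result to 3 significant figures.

The CYP2B6 pathway (51% of clearance) drops to 0.1× activity: 0.51 × 0.1 = 0.051.
The CYP1A2 pathway (27% of clearance) rises to 6.4× activity: 0.27 × 6.4 = 1.728.
Non-CYP routes (22%) are unchanged.
New clearance relative to baseline: 0.051 + 1.728 + 0.22 = 1.999.
Steady-state concentration ∝ 1/CL: new value = 30.4 / 1.999 = 15.2 ng/mL.

15.2 ng/mL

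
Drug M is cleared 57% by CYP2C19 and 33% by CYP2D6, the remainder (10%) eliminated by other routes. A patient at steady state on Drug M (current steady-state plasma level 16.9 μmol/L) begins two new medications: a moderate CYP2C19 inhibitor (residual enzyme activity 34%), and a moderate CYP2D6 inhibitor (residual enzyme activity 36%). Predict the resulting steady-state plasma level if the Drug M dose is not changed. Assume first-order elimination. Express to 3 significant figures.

CYP2C19: 0.57 × 0.34 = 0.1938
CYP2D6: 0.33 × 0.36 = 0.1188
Other: 0.1 (unchanged)
New clearance relative to baseline: 0.1938 + 0.1188 + 0.1 = 0.4126.
Dividing the baseline by the relative clearance: 16.9 / 0.4126 = 41.0 μmol/L.

41.0 μmol/L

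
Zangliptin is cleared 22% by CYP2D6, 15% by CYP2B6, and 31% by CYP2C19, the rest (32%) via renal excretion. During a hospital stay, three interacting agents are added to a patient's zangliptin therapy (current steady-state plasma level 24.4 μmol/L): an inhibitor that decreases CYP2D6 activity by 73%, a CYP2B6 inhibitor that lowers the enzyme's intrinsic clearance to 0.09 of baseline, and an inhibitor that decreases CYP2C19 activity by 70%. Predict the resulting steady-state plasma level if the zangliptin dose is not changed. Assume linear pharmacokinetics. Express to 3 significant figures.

CYP2D6: 0.22 × 0.27 = 0.0594
CYP2B6: 0.15 × 0.09 = 0.0135
CYP2C19: 0.31 × 0.3 = 0.093
Other: 0.32 (unchanged)
CL_new/CL_old = 0.0594 + 0.0135 + 0.093 + 0.32 = 0.4859.
Dividing the baseline by the relative clearance: 24.4 / 0.4859 = 50.2 μmol/L.

50.2 μmol/L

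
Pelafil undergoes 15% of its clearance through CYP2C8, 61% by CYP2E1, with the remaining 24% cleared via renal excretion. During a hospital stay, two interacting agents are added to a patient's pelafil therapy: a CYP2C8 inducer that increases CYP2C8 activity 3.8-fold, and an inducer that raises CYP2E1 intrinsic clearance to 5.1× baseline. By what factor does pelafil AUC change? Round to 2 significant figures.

The CYP2C8 pathway (15% of clearance) increases to 3.8× activity: 0.15 × 3.8 = 0.57.
The CYP2E1 pathway (61% of clearance) increases to 5.1× activity: 0.61 × 5.1 = 3.111.
Non-CYP routes (24%) are unchanged.
CL_new/CL_old = 0.57 + 3.111 + 0.24 = 3.921.
Net AUC ratio = 1 / 3.921 = 0.26.

0.26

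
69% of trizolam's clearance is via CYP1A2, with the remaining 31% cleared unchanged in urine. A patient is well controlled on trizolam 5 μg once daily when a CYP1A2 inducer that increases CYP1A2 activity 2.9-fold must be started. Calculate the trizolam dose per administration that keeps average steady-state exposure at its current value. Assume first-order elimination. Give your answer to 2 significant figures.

CYP1A2: 0.69 × 2.9 = 2.001
Other: 0.31 (unchanged)
Relative clearance = 2.001 + 0.31 = 2.311.
Css,avg = (dose rate)/CL, so holding Css fixed requires dose ∝ CL: 5 × 2.311 = 12 μg.

12 μg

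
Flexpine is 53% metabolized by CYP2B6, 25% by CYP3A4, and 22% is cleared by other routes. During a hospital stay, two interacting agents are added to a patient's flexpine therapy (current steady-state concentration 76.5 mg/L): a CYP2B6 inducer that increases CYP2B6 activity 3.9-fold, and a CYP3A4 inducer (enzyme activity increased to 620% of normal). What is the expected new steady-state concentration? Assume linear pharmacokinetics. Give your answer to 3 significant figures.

The CYP2B6 pathway (53% of clearance) rises to 3.9× activity: 0.53 × 3.9 = 2.067.
The CYP3A4 pathway (25% of clearance) is boosted to 6.2× activity: 0.25 × 6.2 = 1.55.
Non-CYP routes (22%) are unchanged.
CL_new/CL_old = 2.067 + 1.55 + 0.22 = 3.837.
Dividing the baseline by the relative clearance: 76.5 / 3.837 = 19.9 mg/L.

19.9 mg/L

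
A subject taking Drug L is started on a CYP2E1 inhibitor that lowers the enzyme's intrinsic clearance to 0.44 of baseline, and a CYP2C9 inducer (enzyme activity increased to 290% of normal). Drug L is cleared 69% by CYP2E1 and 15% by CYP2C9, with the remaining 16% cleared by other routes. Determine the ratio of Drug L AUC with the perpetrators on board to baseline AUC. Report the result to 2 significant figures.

The CYP2E1 pathway (69% of clearance) drops to 0.44× activity: 0.69 × 0.44 = 0.3036.
The CYP2C9 pathway (15% of clearance) rises to 2.9× activity: 0.15 × 2.9 = 0.435.
The remaining 16% of clearance is unaffected.
Relative clearance = 0.3036 + 0.435 + 0.16 = 0.8986.
Because AUC varies inversely with clearance, the combined effect is 1 / 0.8986 = 1.1.

1.1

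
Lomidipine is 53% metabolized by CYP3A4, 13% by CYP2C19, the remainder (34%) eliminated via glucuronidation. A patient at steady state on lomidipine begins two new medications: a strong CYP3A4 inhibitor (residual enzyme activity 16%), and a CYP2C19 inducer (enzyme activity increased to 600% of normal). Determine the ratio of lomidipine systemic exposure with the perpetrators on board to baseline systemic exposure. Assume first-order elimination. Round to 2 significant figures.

The CYP3A4 pathway (53% of clearance) is reduced to 0.16× activity: 0.53 × 0.16 = 0.0848.
The CYP2C19 pathway (13% of clearance) is boosted to 6× activity: 0.13 × 6 = 0.78.
Non-CYP routes (34%) are unchanged.
New clearance relative to baseline: 0.0848 + 0.78 + 0.34 = 1.2048.
Because systemic exposure varies inversely with clearance, the combined effect is 1 / 1.2048 = 0.83.

0.83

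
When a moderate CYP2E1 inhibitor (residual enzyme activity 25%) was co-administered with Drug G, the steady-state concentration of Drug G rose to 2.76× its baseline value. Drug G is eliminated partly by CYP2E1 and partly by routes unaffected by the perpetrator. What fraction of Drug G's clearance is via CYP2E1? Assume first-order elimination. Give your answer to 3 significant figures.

Write x for the fraction cleared via CYP2E1. The observed steady-state concentration change means clearance fell to 1/2.76 = 0.3623 of baseline.
Setting x·0.25 + (1 − x) = 0.3623 and solving: x = (0.3623 − 1)/(0.25 − 1) = 0.850.

0.850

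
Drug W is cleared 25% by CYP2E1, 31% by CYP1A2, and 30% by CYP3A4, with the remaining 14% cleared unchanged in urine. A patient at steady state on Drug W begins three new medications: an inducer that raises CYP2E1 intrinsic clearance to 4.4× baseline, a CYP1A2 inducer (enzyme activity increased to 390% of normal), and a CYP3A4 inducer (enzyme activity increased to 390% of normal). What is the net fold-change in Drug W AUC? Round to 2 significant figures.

0.28

CYP2E1: 0.25 × 4.4 = 1.1
CYP1A2: 0.31 × 3.9 = 1.209
CYP3A4: 0.3 × 3.9 = 1.17
Other: 0.14 (unchanged)
New clearance relative to baseline: 1.1 + 1.209 + 1.17 + 0.14 = 3.619.
Net AUC ratio = 1 / 3.619 = 0.28.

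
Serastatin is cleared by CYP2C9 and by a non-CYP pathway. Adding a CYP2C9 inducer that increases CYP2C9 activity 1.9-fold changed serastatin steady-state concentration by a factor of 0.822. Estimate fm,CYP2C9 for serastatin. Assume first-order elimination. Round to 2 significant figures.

CL'/CL = 1 / 0.822 = 1.217
1.9·fm + (1 − fm) = 1.217
fm = (1.217 − 1) / (1.9 − 1) = 0.24

0.24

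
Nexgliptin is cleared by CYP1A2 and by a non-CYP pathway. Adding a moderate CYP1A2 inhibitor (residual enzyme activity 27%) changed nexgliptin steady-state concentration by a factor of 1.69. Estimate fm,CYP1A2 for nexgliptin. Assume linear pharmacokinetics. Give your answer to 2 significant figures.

Write x for the fraction cleared via CYP1A2. The observed steady-state concentration change means clearance fell to 1/1.69 = 0.5917 of baseline.
Only the CYP1A2 route changed, so 0.5917 = x·0.27 + (1 − x), giving x = 0.56.

0.56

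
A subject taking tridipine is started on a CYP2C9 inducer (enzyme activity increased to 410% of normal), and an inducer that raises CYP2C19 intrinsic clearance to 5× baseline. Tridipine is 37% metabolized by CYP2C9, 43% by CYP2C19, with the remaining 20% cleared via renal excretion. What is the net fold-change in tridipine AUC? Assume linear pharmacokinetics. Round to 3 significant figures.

CYP2C9: 0.37 × 4.1 = 1.517
CYP2C19: 0.43 × 5 = 2.15
Other: 0.2 (unchanged)
Relative clearance = 1.517 + 2.15 + 0.2 = 3.867.
Because AUC varies inversely with clearance, the combined effect is 1 / 3.867 = 0.259.

0.259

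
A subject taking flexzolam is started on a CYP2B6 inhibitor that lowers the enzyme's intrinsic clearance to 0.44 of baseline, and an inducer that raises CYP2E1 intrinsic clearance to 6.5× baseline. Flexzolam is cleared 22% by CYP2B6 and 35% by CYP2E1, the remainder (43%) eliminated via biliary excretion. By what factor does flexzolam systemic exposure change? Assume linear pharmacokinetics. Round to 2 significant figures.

0.36

The CYP2B6 pathway (22% of clearance) falls to 0.44× activity: 0.22 × 0.44 = 0.0968.
The CYP2E1 pathway (35% of clearance) is boosted to 6.5× activity: 0.35 × 6.5 = 2.275.
Non-CYP routes (43%) are unchanged.
New clearance relative to baseline: 0.0968 + 2.275 + 0.43 = 2.8018.
Because systemic exposure varies inversely with clearance, the combined effect is 1 / 2.8018 = 0.36.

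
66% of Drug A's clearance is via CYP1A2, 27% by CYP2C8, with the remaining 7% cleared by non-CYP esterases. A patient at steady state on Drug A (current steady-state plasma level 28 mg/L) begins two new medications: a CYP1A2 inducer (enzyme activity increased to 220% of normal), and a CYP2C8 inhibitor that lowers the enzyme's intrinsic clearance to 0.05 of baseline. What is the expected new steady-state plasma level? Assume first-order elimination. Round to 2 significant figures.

18 mg/L

The CYP1A2 pathway (66% of clearance) rises to 2.2× activity: 0.66 × 2.2 = 1.452.
The CYP2C8 pathway (27% of clearance) is reduced to 0.05× activity: 0.27 × 0.05 = 0.0135.
Non-CYP routes (7%) are unchanged.
Relative clearance = 1.452 + 0.0135 + 0.07 = 1.5355.
Dividing the baseline by the relative clearance: 28 / 1.5355 = 18 mg/L.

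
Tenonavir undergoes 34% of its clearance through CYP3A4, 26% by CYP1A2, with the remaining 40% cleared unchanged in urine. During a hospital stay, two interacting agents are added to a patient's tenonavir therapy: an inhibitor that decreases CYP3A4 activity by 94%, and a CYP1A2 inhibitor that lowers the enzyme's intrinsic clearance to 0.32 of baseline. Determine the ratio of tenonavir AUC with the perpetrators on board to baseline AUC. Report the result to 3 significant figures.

The CYP3A4 pathway (34% of clearance) falls to 0.06× activity: 0.34 × 0.06 = 0.0204.
The CYP1A2 pathway (26% of clearance) drops to 0.32× activity: 0.26 × 0.32 = 0.0832.
Non-CYP routes (40%) are unchanged.
CL_new/CL_old = 0.0204 + 0.0832 + 0.4 = 0.5036.
Net AUC ratio = 1 / 0.5036 = 1.99.

1.99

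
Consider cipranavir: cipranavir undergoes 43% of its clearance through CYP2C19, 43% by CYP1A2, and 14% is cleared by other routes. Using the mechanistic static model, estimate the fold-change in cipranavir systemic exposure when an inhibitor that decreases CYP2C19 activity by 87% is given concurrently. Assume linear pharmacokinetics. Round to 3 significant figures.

1.60

The CYP2C19 pathway (43% of clearance) falls to 0.13× activity: 0.43 × 0.13 = 0.0559.
CYP1A2 (43%) and the residual 14% are unaffected.
CL_new/CL_old = 0.0559 + 0.43 + 0.14 = 0.6259.
Systemic exposure ratio = CL_old/CL_new = 1 / 0.6259 = 1.60.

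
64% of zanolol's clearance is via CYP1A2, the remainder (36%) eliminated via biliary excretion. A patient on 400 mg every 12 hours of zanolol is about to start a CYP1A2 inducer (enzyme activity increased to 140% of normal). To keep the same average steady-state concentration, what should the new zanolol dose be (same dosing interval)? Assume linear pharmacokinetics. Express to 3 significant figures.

502 mg

CYP1A2: 0.64 × 1.4 = 0.896
Other: 0.36 (unchanged)
New clearance relative to baseline: 0.896 + 0.36 = 1.256.
To maintain the same steady-state level, dose must scale with clearance: new dose = 400 × 1.256 = 502 mg.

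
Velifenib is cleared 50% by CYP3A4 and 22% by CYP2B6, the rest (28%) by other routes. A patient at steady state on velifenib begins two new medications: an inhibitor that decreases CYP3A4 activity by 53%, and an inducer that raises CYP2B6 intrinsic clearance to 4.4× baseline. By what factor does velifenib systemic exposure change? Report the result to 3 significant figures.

The CYP3A4 pathway (50% of clearance) falls to 0.47× activity: 0.5 × 0.47 = 0.235.
The CYP2B6 pathway (22% of clearance) rises to 4.4× activity: 0.22 × 4.4 = 0.968.
Non-CYP routes (28%) are unchanged.
CL_new/CL_old = 0.235 + 0.968 + 0.28 = 1.483.
Net systemic exposure ratio = 1 / 1.483 = 0.674.

0.674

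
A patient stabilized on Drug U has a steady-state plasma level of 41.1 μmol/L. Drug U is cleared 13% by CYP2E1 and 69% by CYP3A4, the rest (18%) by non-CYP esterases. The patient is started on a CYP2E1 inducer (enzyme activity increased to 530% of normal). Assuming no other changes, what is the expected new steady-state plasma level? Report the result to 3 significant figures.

The CYP2E1 pathway (13% of clearance) rises to 5.3× activity: 0.13 × 5.3 = 0.689.
CYP3A4 (69%) and the residual 18% are unaffected.
Relative clearance = 0.689 + 0.69 + 0.18 = 1.559.
New steady-state plasma level = baseline ÷ relative clearance = 41.1 / 1.559 = 26.4 μmol/L.

26.4 μmol/L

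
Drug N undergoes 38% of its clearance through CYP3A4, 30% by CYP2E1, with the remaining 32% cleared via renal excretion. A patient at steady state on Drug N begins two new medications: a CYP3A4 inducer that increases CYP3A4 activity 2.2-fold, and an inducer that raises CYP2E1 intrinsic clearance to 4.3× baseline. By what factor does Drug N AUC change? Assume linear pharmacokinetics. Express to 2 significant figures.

CYP3A4: 0.38 × 2.2 = 0.836
CYP2E1: 0.3 × 4.3 = 1.29
Other: 0.32 (unchanged)
New clearance relative to baseline: 0.836 + 1.29 + 0.32 = 2.446.
Because AUC varies inversely with clearance, the combined effect is 1 / 2.446 = 0.41.

0.41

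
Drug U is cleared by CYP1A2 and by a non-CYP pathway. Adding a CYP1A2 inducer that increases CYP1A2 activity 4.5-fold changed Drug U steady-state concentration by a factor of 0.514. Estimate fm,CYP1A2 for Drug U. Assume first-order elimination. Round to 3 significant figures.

Let fm be the CYP1A2 fraction. New clearance relative to baseline = fm × 4.5 + (1 − fm).
Steady-state concentration ratio = 1 / (new CL fraction), so new CL fraction = 1 / 0.514 = 1.946.
fm × 4.5 + 1 − fm = 1.946  ⇒  fm × (4.5 − 1) = 0.9455  ⇒  fm = 0.270.

0.270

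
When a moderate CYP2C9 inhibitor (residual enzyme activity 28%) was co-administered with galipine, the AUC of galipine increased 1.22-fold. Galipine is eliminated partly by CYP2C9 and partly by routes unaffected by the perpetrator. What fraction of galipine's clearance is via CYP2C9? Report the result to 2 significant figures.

Write x for the fraction cleared via CYP2C9. The observed AUC change means clearance fell to 1/1.22 = 0.8197 of baseline.
Only the CYP2C9 route changed, so 0.8197 = x·0.28 + (1 − x), giving x = 0.25.

0.25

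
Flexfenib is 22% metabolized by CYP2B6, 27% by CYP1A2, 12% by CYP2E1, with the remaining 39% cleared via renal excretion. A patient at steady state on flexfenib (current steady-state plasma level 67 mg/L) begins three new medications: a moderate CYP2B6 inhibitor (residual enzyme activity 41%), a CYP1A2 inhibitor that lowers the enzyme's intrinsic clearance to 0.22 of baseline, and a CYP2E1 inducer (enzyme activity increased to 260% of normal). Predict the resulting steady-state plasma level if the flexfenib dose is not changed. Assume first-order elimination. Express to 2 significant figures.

CYP2B6: 0.22 × 0.41 = 0.0902
CYP1A2: 0.27 × 0.22 = 0.0594
CYP2E1: 0.12 × 2.6 = 0.312
Other: 0.39 (unchanged)
CL_new/CL_old = 0.0902 + 0.0594 + 0.312 + 0.39 = 0.8516.
New steady-state plasma level = 67 / 0.8516 = 79 mg/L (concentration scales inversely with clearance).

79 mg/L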